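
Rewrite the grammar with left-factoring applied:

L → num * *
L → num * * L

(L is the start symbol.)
L → num * * L'
L' → ε
L' → L

Left-factoring transforms A → αβ₁ | αβ₂ into A → αA' and A' → β₁ | β₂
(α is the longest common prefix among the alternatives). Repeat until
no nonterminal has two alternatives with a common prefix.

Round 1: L has alternatives sharing prefix 'num * *'. Introduce L': L → num * * L'
  Add: L' → ε
  Add: L' → L

No remaining common prefixes — done.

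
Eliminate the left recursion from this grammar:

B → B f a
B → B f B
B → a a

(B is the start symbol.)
B → a a B'
B' → f a B'
B' → f B B'
B' → ε

B is directly left-recursive. The standard transformation for
  A → A α₁ | ... | A α_m | β₁ | ... | β_n
is
  A  → β₁ A' | ... | β_n A'
  A' → α₁ A' | ... | α_m A' | ε

B → a a becomes B → a a B'
B → B f a becomes B' → f a B'
B → B f B becomes B' → f B B'
Add B' → ε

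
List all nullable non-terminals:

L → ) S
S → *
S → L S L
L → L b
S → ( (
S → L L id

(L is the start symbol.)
There are no ε-productions, so no non-terminal can derive ε.
No non-terminals are nullable.

Answer: None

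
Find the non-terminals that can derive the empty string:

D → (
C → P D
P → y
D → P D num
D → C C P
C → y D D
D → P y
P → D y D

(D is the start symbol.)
A non-terminal is nullable if it can derive ε (the empty string): either it has an ε-production, or it has a production whose right-hand side consists entirely of nullable non-terminals.

There are no ε-productions, so no non-terminal can derive ε.
No non-terminals are nullable.

Answer: None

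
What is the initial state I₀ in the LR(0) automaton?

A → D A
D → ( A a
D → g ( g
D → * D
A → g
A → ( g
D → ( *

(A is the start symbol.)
{ [A → . ( g], [A → . D A], [A → . g], [A' → . A], [D → . ( *], [D → . ( A a], [D → . * D], [D → . g ( g] }

First, augment the grammar with A' → A
I₀ = CLOSURE({ [A' → . A] }):
  [A' → . A] has the dot before A: add [A → . D A], [A → . g], [A → . ( g]
  [A → . D A] has the dot before D: add [D → . ( A a], [D → . g ( g], [D → . * D], [D → . ( *]
No further items can be added.

I₀ = { [A → . ( g], [A → . D A], [A → . g], [A' → . A], [D → . ( *], [D → . ( A a], [D → . * D], [D → . g ( g] }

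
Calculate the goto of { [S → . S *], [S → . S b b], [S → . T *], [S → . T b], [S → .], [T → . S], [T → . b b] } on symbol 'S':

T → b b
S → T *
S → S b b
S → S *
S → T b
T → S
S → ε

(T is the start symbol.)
{ [S → S . *], [S → S . b b], [T → S .] }

GOTO(I, 'S') = CLOSURE({ [A → αX.β] : [A → α.Xβ] ∈ I, X = 'S' })

Items with dot before 'S', with the dot advanced:
  [S → . S *] → [S → S . *]
  [S → . S b b] → [S → S . b b]
  [T → . S] → [T → S .]
Closure adds nothing (no advanced item has the dot before a non-terminal).

GOTO = { [S → S . *], [S → S . b b], [T → S .] }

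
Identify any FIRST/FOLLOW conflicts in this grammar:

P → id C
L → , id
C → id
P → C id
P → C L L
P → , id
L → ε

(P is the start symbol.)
Nullable non-terminals: L.

L: nullable alternative(s) L → ε; FOLLOW(L) = { $, ',' }
  L → , id: FIRST \ {ε} = { ',' } — overlaps FOLLOW(L) on { ',' }: CONFLICT
  L → ε: FIRST \ {ε} = { } — this is the only nullable alternative, skip

C, P have no nullable alternative, so no FIRST/FOLLOW check is needed there.

So the grammar has 1 FIRST/FOLLOW conflict (marked CONFLICT above).

Answer: Yes. L → ',' id with FOLLOW(L) on { ',' }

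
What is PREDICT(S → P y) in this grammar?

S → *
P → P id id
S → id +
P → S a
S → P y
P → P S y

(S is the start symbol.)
PREDICT(S → P y) = (FIRST(RHS) \ {ε}) ∪ (FOLLOW(S) if ε ∈ FIRST(RHS), i.e. RHS ⇒* ε)
FIRST(P) = { '*', 'id' }
FIRST(P y) = { '*', 'id' }
ε ∉ FIRST(P y), so FOLLOW(S) is not added.
PREDICT(S → P y) = { '*', 'id' }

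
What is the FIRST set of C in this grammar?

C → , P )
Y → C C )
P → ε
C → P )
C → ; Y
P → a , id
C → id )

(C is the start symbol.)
{ ')', ',', ';', 'a', 'id' }

FIRST sets of the other non-terminals involved (by the same procedure, iterated to a fixed point):
  FIRST(P) = { 'a', ε }

From C → , P ):
  - ',' is a terminal: add ',' and stop
From C → P ):
  - P is a non-terminal: add FIRST(P) \ {ε} = { 'a' }
    P is nullable, so continue to the next symbol
  - ')' is a terminal: add ')' and stop
From C → ; Y:
  - ';' is a terminal: add ';' and stop
From C → id ):
  - id is a terminal: add 'id' and stop

Collecting: FIRST(C) = { ')', ',', ';', 'a', 'id' }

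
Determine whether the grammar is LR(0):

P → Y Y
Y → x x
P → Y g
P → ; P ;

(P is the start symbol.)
A grammar is LR(0) if no state in the canonical LR(0) collection has:
  - both a shift item (dot before a terminal) and a complete item (shift-reduce conflict), or
  - two or more complete items (reduce-reduce conflict; the accept item [P' → P .] counts as a complete item here).

Augment with P' → P and build the canonical LR(0) collection (I0 = CLOSURE({[P' → . P]}), then GOTO on every symbol after a dot until no new states appear). It has 10 states:
  I0: { [P → . ; P ;], [P → . Y Y], [P → . Y g], [P' → . P], [Y → . x x] }  — shift
  I1: { [P → . ; P ;], [P → . Y Y], [P → . Y g], [P → ; . P ;], [Y → . x x] }  — shift
  I2: { [P' → P .] }  — accept
  I3: { [P → Y . Y], [P → Y . g], [Y → . x x] }  — shift
  I4: { [Y → x . x] }  — shift
  I5: { [Y → x x .] }  — reduce
  I6: { [P → Y Y .] }  — reduce
  I7: { [P → Y g .] }  — reduce
  I8: { [P → ; P . ;] }  — shift
  I9: { [P → ; P ; .] }  — reduce

Every state is either a pure shift/goto state or contains exactly one complete item and nothing to shift — no conflicts. The grammar is LR(0).

Answer: Yes, the grammar is LR(0)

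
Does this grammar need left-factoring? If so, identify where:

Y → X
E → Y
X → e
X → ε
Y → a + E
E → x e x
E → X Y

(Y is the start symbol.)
No, left-factoring is not needed

Left-factoring is needed when two productions for the same non-terminal
share a common prefix on the right-hand side.

Productions for Y:
  Y → X
  Y → a + E
Productions for E:
  E → Y
  E → x e x
  E → X Y
Productions for X:
  X → e
  X → ε

No common prefixes found.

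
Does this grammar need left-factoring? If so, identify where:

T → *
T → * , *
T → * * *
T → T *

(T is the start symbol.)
Left-factoring is needed when two productions for the same non-terminal
share a common prefix on the right-hand side.

Productions for T:
  T → *
  T → * , *
  T → * * *
  T → T *

Found common prefix '*' in productions for T

Answer: Yes, T has productions with common prefix '*'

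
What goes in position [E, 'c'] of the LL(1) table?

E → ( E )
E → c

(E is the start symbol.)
To find M[E, 'c'], we find productions for E where 'c' is in the predict set (PREDICT(N → α) = (FIRST(α) \ {ε}) ∪ (FOLLOW(N) if α ⇒* ε)).

E → ( E ): PREDICT = { '(' }
E → c: PREDICT = { 'c' }
  'c' is in predict set, so this production goes in M[E, 'c']

M[E, 'c'] = E → c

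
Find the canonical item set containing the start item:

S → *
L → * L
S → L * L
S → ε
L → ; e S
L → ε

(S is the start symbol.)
{ [L → . * L], [L → . ; e S], [L → .], [S → . *], [S → . L * L], [S → .], [S' → . S] }

First, augment the grammar with S' → S
I₀ = CLOSURE({ [S' → . S] }):
  [S' → . S] has the dot before S: add [S → . *], [S → . L * L], [S → .]
  [S → . L * L] has the dot before L: add [L → . * L], [L → . ; e S], [L → .]
No further items can be added.

I₀ = { [L → . * L], [L → . ; e S], [L → .], [S → . *], [S → . L * L], [S → .], [S' → . S] }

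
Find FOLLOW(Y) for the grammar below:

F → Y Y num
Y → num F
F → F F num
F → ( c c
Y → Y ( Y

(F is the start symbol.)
In F → Y Y num: Y is followed by Y num, add FIRST(Y num) \ {ε} = { 'num' }
In F → Y Y num: Y is followed by num, add FIRST(num) \ {ε} = { 'num' }
In Y → Y ( Y: Y is followed by '(' Y, add FIRST('(' Y) \ {ε} = { '(' }
In Y → Y ( Y: Y is at the end; this adds FOLLOW(Y) to itself — nothing new

Taking the union: FOLLOW(Y) = { '(', 'num' }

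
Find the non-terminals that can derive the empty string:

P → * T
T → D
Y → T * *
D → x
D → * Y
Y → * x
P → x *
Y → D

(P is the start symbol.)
A non-terminal is nullable if it can derive ε (the empty string): either it has an ε-production, or it has a production whose right-hand side consists entirely of nullable non-terminals.

There are no ε-productions, so no non-terminal can derive ε.
No non-terminals are nullable.

Answer: None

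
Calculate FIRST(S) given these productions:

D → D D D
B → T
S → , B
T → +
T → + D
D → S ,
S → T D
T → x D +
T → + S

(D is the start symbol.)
To compute FIRST(S), examine every production with S on the left-hand side, reading each right-hand side left to right until a non-nullable symbol is reached.

FIRST sets of the other non-terminals involved (by the same procedure, iterated to a fixed point):
  FIRST(T) = { '+', 'x' }

From S → , B:
  - ',' is a terminal: add ',' and stop
From S → T D:
  - T is a non-terminal: add FIRST(T) \ {ε} = { '+', 'x' }
    T is not nullable, so stop

Collecting: FIRST(S) = { '+', ',', 'x' }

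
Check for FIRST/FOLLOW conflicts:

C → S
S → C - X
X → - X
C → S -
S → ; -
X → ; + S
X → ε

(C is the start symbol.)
A FIRST/FOLLOW conflict occurs when a non-terminal N has a nullable alternative N → β (β ⇒* ε) and another alternative N → α with FIRST(α) ∩ FOLLOW(N) ≠ ∅: on such a lookahead the parser cannot decide between expanding α and letting N vanish via β.

Nullable non-terminals: X.

X: nullable alternative(s) X → ε; FOLLOW(X) = { $, '-' }
  X → - X: FIRST \ {ε} = { '-' } — overlaps FOLLOW(X) on { '-' }: CONFLICT
  X → ; + S: FIRST \ {ε} = { ';' } — disjoint from FOLLOW(X)
  X → ε: FIRST \ {ε} = { } — this is the only nullable alternative, skip

C, S have no nullable alternative, so no FIRST/FOLLOW check is needed there.

So the grammar has 1 FIRST/FOLLOW conflict (marked CONFLICT above).

Answer: Yes. X → '-' X with FOLLOW(X) on { '-' }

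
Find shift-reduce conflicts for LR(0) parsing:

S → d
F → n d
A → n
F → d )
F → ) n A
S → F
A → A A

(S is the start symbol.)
A shift-reduce conflict occurs when an LR(0) state has both:
  - a complete (reduce) item [A → α .] (dot at the end), and
  - a shift item [B → β . c γ] (dot before a terminal).

Augment with S' → S and build the canonical LR(0) collection (I0 = CLOSURE({[S' → . S]}), then GOTO on every symbol after a dot until no new states appear). It has 12 states:
  I0: { [F → . ) n A], [F → . d )], [F → . n d], [S → . F], [S → . d], [S' → . S] }  — shift
  I1: { [F → ) . n A] }  — shift
  I2: { [S → F .] }  — reduce
  I3: { [S' → S .] }  — accept
  I4: { [F → d . )], [S → d .] }  — shift, reduce
  I5: { [F → n . d] }  — shift
  I6: { [F → n d .] }  — reduce
  I7: { [F → d ) .] }  — reduce
  I8: { [A → . A A], [A → . n], [F → ) n . A] }  — shift
  I9: { [A → . A A], [A → . n], [A → A . A], [F → ) n A .] }  — shift, reduce
  I10: { [A → n .] }  — reduce
  I11: { [A → . A A], [A → . n], [A → A . A], [A → A A .] }  — shift, reduce

I4 contains reduce item [S → d .] and shift item [F → d . )] — shift-reduce conflict.
I9 contains reduce item [F → ) n A .] and shift item [A → . n] — shift-reduce conflict.
I11 contains reduce item [A → A A .] and shift item [A → . n] — shift-reduce conflict.

Answer: Yes — I4: [S → d .] vs [F → d . )]; I9: [F → ) n A .] vs [A → . n]; I11: [A → A A .] vs [A → . n]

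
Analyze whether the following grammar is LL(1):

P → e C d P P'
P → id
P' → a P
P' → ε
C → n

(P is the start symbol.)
A grammar is LL(1) if for each non-terminal N with multiple productions, the predict sets of those productions are pairwise disjoint, where PREDICT(N → α) = (FIRST(α) \ {ε}) ∪ (FOLLOW(N) if α ⇒* ε).

Relevant sets:
  FOLLOW(P') = { $, 'a' }

For P:
  PREDICT(P → e C d P P') = { 'e' }
  PREDICT(P → id) = { 'id' }
For P':
  PREDICT(P' → a P) = { 'a' }
  PREDICT(P' → ε) = { $, 'a' }
C has a single production, so nothing to check there.

Conflict found: Predict set conflict for P': { 'a' }
The grammar is NOT LL(1).

Answer: No. Predict set conflict for P': { 'a' }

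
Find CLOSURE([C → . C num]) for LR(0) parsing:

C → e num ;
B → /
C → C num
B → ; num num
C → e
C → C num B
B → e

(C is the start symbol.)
To compute CLOSURE, for each item [A → α.Bβ] where B is a non-terminal, add [B → .γ] for all productions B → γ; repeat for the newly added items until nothing changes.

Start with: [C → . C num]
  [C → . C num] has the dot before C: add [C → . e num ;], [C → . e], [C → . C num B]
No further items can be added.

CLOSURE = { [C → . C num B], [C → . C num], [C → . e num ;], [C → . e] }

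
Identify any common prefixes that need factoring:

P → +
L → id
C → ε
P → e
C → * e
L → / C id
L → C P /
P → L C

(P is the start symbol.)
Left-factoring is needed when two productions for the same non-terminal
share a common prefix on the right-hand side.

Productions for P:
  P → +
  P → e
  P → L C
Productions for L:
  L → id
  L → / C id
  L → C P /
Productions for C:
  C → ε
  C → * e

No common prefixes found.

Answer: No, left-factoring is not needed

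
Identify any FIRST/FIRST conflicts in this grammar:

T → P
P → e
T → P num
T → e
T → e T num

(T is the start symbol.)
FIRST sets of the non-terminals at (or reachable through a nullable prefix from) the front of some alternative:
  FIRST(P) = { 'e' }

Productions for T:
  T → P: FIRST = { 'e' }
  T → P num: FIRST = { 'e' }
  T → e: FIRST = { 'e' }
  T → e T num: FIRST = { 'e' }
P has only one production, so no FIRST/FIRST conflict is possible there.

Conflict for T: T → P and T → P num
  Overlap: { 'e' }
Conflict for T: T → P and T → e
  Overlap: { 'e' }
Conflict for T: T → P and T → e T num
  Overlap: { 'e' }
Conflict for T: T → P num and T → e
  Overlap: { 'e' }
Conflict for T: T → P num and T → e T num
  Overlap: { 'e' }
Conflict for T: T → e and T → e T num
  Overlap: { 'e' }

Answer: Yes. T → P / T → P num on { 'e' }; T → P / T → e on { 'e' }; T → P / T → e T num on { 'e' }; T → P num / T → e on { 'e' }; T → P num / T → e T num on { 'e' }; T → e / T → e T num on { 'e' }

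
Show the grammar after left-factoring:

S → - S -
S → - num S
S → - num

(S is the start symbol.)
S → - S'
S' → S -
S' → num S''
S'' → S
S'' → ε

Left-factoring transforms A → αβ₁ | αβ₂ into A → αA' and A' → β₁ | β₂
(α is the longest common prefix among the alternatives). Repeat until
no nonterminal has two alternatives with a common prefix.

Round 1: S has alternatives sharing prefix '-'. Introduce S': S → - S'
  Add: S' → S -
  Add: S' → num S
  Add: S' → num

Round 2: S' has alternatives sharing prefix 'num'. Introduce S'': S' → num S''
  Add: S'' → S
  Add: S'' → ε

No remaining common prefixes — done.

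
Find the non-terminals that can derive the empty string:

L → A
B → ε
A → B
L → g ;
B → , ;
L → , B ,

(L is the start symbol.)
{ 'A', 'B', 'L' }

ε-productions: B → ε
So B is immediately nullable.
A → B: every symbol on the right is nullable, so A is nullable too.
L → A: every symbol on the right is nullable, so L is nullable too.
Every non-terminal is now nullable.
Nullable = { 'A', 'B', 'L' }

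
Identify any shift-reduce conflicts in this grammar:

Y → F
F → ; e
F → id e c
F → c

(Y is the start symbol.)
No shift-reduce conflicts

A shift-reduce conflict occurs when an LR(0) state has both:
  - a complete (reduce) item [A → α .] (dot at the end), and
  - a shift item [B → β . c γ] (dot before a terminal).

Augment with Y' → Y and build the canonical LR(0) collection (I0 = CLOSURE({[Y' → . Y]}), then GOTO on every symbol after a dot until no new states appear). It has 9 states:
  I0: { [F → . ; e], [F → . c], [F → . id e c], [Y → . F], [Y' → . Y] }  — shift
  I1: { [F → ; . e] }  — shift
  I2: { [Y → F .] }  — reduce
  I3: { [Y' → Y .] }  — accept
  I4: { [F → c .] }  — reduce
  I5: { [F → id . e c] }  — shift
  I6: { [F → id e . c] }  — shift
  I7: { [F → id e c .] }  — reduce
  I8: { [F → ; e .] }  — reduce

No state contains both a complete item and a shift item.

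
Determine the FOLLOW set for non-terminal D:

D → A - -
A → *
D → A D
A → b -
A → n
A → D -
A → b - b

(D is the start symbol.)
{ $, '-' }

To compute FOLLOW(D), find every occurrence of D on a right-hand side N → α D β: add FIRST(β) \ {ε}, and if β is empty or nullable also add FOLLOW(N). Iterate to a fixed point.

D is the start symbol, so $ ∈ FOLLOW(D).
In D → A D: D is at the end; this adds FOLLOW(D) to itself — nothing new
In A → D -: D is followed by '-', add FIRST('-') \ {ε} = { '-' }

Taking the union: FOLLOW(D) = { $, '-' }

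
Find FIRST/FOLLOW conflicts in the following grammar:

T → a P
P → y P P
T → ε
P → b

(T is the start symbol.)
No FIRST/FOLLOW conflicts.

A FIRST/FOLLOW conflict occurs when a non-terminal N has a nullable alternative N → β (β ⇒* ε) and another alternative N → α with FIRST(α) ∩ FOLLOW(N) ≠ ∅: on such a lookahead the parser cannot decide between expanding α and letting N vanish via β.

Nullable non-terminals: T.

T: nullable alternative(s) T → ε; FOLLOW(T) = { $ }
  T → a P: FIRST \ {ε} = { 'a' } — disjoint from FOLLOW(T)
  T → ε: FIRST \ {ε} = { } — this is the only nullable alternative, skip

P has no nullable alternative, so no FIRST/FOLLOW check is needed there.

No FIRST/FOLLOW conflicts found.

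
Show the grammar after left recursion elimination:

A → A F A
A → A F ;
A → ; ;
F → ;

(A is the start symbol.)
A is directly left-recursive. The standard transformation for
  A → A α₁ | ... | A α_m | β₁ | ... | β_n
is
  A  → β₁ A' | ... | β_n A'
  A' → α₁ A' | ... | α_m A' | ε

A → ; ; becomes A → ; ; A'
A → A F A becomes A' → F A A'
A → A F ; becomes A' → F ; A'
Add A' → ε

Productions for other non-terminals are unchanged:
  F → ;

Resulting grammar:
A → ; ; A'
A' → F A A'
A' → F ; A'
A' → ε
F → ;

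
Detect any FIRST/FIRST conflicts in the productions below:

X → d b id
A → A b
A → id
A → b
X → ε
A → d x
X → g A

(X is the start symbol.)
Yes. A → A b / A → id on { 'id' }; A → A b / A → b on { 'b' }; A → A b / A → d x on { 'd' }

A FIRST/FIRST conflict occurs when two productions N → α and N → β for the same non-terminal have FIRST(α) ∩ FIRST(β) ≠ ∅ (with ε ∈ FIRST of a nullable right-hand side, so two nullable alternatives also conflict).

FIRST sets of the non-terminals at (or reachable through a nullable prefix from) the front of some alternative:
  FIRST(A) = { 'b', 'd', 'id' }

Productions for X:
  X → d b id: FIRST = { 'd' }
  X → ε: FIRST = { ε }
  X → g A: FIRST = { 'g' }
Productions for A:
  A → A b: FIRST = { 'b', 'd', 'id' }
  A → id: FIRST = { 'id' }
  A → b: FIRST = { 'b' }
  A → d x: FIRST = { 'd' }

Conflict for A: A → A b and A → id
  Overlap: { 'id' }
Conflict for A: A → A b and A → b
  Overlap: { 'b' }
Conflict for A: A → A b and A → d x
  Overlap: { 'd' }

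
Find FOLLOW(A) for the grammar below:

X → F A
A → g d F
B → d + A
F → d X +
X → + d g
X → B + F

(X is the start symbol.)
In X → F A: A is at the end, add FOLLOW(X)
In B → d + A: A is at the end, add FOLLOW(B)

The FOLLOW sets referred to above (computed the same way, to a fixed point):
  FOLLOW(X) = { $, '+' }
  FOLLOW(B) = { '+' }

Taking the union: FOLLOW(A) = { $, '+' }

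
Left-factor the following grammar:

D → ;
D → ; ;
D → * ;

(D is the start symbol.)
D → ; D'
D' → ε
D' → ;
D → * ;

Left-factoring transforms A → αβ₁ | αβ₂ into A → αA' and A' → β₁ | β₂
(α is the longest common prefix among the alternatives). Repeat until
no nonterminal has two alternatives with a common prefix.

Round 1: D has alternatives sharing prefix ';'. Introduce D': D → ; D'
  Add: D' → ε
  Add: D' → ;

No remaining common prefixes — done.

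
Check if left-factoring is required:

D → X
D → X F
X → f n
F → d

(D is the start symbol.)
Yes, D has productions with common prefix 'X'

Left-factoring is needed when two productions for the same non-terminal
share a common prefix on the right-hand side.

Productions for D:
  D → X
  D → X F

Found common prefix 'X' in productions for D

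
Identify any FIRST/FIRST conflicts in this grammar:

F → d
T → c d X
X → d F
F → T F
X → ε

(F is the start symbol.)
No FIRST/FIRST conflicts.

A FIRST/FIRST conflict occurs when two productions N → α and N → β for the same non-terminal have FIRST(α) ∩ FIRST(β) ≠ ∅ (with ε ∈ FIRST of a nullable right-hand side, so two nullable alternatives also conflict).

FIRST sets of the non-terminals at (or reachable through a nullable prefix from) the front of some alternative:
  FIRST(T) = { 'c' }

Productions for F:
  F → d: FIRST = { 'd' }
  F → T F: FIRST = { 'c' }
Productions for X:
  X → d F: FIRST = { 'd' }
  X → ε: FIRST = { ε }
T has only one production, so no FIRST/FIRST conflict is possible there.

All alternatives of each non-terminal have pairwise disjoint FIRST sets.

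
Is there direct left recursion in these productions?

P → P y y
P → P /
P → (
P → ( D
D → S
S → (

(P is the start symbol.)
Direct left recursion occurs when N → N α for some non-terminal N (the right-hand side begins with the left-hand side itself).

P → P y y: LEFT RECURSIVE (starts with P)
P → P /: LEFT RECURSIVE (starts with P)
P → (: starts with '('
P → ( D: starts with '('
D → S: starts with S
S → (: starts with '('

The grammar has direct left recursion on: P.

Answer: Yes, P is left-recursive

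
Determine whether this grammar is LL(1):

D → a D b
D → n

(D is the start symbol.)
A grammar is LL(1) if for each non-terminal N with multiple productions, the predict sets of those productions are pairwise disjoint, where PREDICT(N → α) = (FIRST(α) \ {ε}) ∪ (FOLLOW(N) if α ⇒* ε).

For D:
  PREDICT(D → a D b) = { 'a' }
  PREDICT(D → n) = { 'n' }

All predict sets are disjoint. The grammar IS LL(1).

Answer: Yes, the grammar is LL(1).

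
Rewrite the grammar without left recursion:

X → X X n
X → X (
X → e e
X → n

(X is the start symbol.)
X → e e X'
X → n X'
X' → X n X'
X' → ( X'
X' → ε

X is directly left-recursive. The standard transformation for
  A → A α₁ | ... | A α_m | β₁ | ... | β_n
is
  A  → β₁ A' | ... | β_n A'
  A' → α₁ A' | ... | α_m A' | ε

X → e e becomes X → e e X'
X → n becomes X → n X'
X → X X n becomes X' → X n X'
X → X ( becomes X' → ( X'
Add X' → ε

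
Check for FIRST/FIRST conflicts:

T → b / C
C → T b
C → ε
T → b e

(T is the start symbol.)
Yes. T → b '/' C / T → b e on { 'b' }

A FIRST/FIRST conflict occurs when two productions N → α and N → β for the same non-terminal have FIRST(α) ∩ FIRST(β) ≠ ∅ (with ε ∈ FIRST of a nullable right-hand side, so two nullable alternatives also conflict).

FIRST sets of the non-terminals at (or reachable through a nullable prefix from) the front of some alternative:
  FIRST(T) = { 'b' }

Productions for T:
  T → b / C: FIRST = { 'b' }
  T → b e: FIRST = { 'b' }
Productions for C:
  C → T b: FIRST = { 'b' }
  C → ε: FIRST = { ε }

Conflict for T: T → b / C and T → b e
  Overlap: { 'b' }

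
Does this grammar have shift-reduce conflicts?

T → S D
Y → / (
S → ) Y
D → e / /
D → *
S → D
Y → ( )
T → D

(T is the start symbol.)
No shift-reduce conflicts

A shift-reduce conflict occurs when an LR(0) state has both:
  - a complete (reduce) item [A → α .] (dot at the end), and
  - a shift item [B → β . c γ] (dot before a terminal).

Augment with T' → T and build the canonical LR(0) collection (I0 = CLOSURE({[T' → . T]}), then GOTO on every symbol after a dot until no new states appear). It has 15 states:
  I0: { [D → . *], [D → . e / /], [S → . ) Y], [S → . D], [T → . D], [T → . S D], [T' → . T] }  — shift
  I1: { [S → ) . Y], [Y → . ( )], [Y → . / (] }  — shift
  I2: { [D → * .] }  — reduce
  I3: { [S → D .], [T → D .] }  — 2 reduces
  I4: { [D → . *], [D → . e / /], [T → S . D] }  — shift
  I5: { [T' → T .] }  — accept
  I6: { [D → e . / /] }  — shift
  I7: { [D → e / . /] }  — shift
  I8: { [D → e / / .] }  — reduce
  I9: { [T → S D .] }  — reduce
  I10: { [Y → ( . )] }  — shift
  I11: { [Y → / . (] }  — shift
  I12: { [S → ) Y .] }  — reduce
  I13: { [Y → / ( .] }  — reduce
  I14: { [Y → ( ) .] }  — reduce

No state contains both a complete item and a shift item.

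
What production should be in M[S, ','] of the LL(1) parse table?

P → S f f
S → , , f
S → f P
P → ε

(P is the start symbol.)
To find M[S, ','], we find productions for S where ',' is in the predict set (PREDICT(N → α) = (FIRST(α) \ {ε}) ∪ (FOLLOW(N) if α ⇒* ε)).

S → , , f: PREDICT = { ',' }
  ',' is in predict set, so this production goes in M[S, ',']
S → f P: PREDICT = { 'f' }

M[S, ','] = S → , , f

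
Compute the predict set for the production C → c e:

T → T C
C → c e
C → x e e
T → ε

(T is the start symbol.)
PREDICT(C → c e) = (FIRST(RHS) \ {ε}) ∪ (FOLLOW(C) if ε ∈ FIRST(RHS), i.e. RHS ⇒* ε)
FIRST(c e) = { 'c' }
ε ∉ FIRST(c e), so FOLLOW(C) is not added.
PREDICT(C → c e) = { 'c' }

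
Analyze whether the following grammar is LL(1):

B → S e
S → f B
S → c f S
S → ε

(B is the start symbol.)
Yes, the grammar is LL(1).

A grammar is LL(1) if for each non-terminal N with multiple productions, the predict sets of those productions are pairwise disjoint, where PREDICT(N → α) = (FIRST(α) \ {ε}) ∪ (FOLLOW(N) if α ⇒* ε).

Relevant sets:
  FOLLOW(S) = { 'e' }

For S:
  PREDICT(S → f B) = { 'f' }
  PREDICT(S → c f S) = { 'c' }
  PREDICT(S → ε) = { 'e' }
B has a single production, so nothing to check there.

All predict sets are disjoint. The grammar IS LL(1).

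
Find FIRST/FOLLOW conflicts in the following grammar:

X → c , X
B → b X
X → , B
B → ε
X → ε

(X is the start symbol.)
No FIRST/FOLLOW conflicts.

Nullable non-terminals: B, X.

B: nullable alternative(s) B → ε; FOLLOW(B) = { $ }
  B → b X: FIRST \ {ε} = { 'b' } — disjoint from FOLLOW(B)
  B → ε: FIRST \ {ε} = { } — this is the only nullable alternative, skip

X: nullable alternative(s) X → ε; FOLLOW(X) = { $ }
  X → c , X: FIRST \ {ε} = { 'c' } — disjoint from FOLLOW(X)
  X → , B: FIRST \ {ε} = { ',' } — disjoint from FOLLOW(X)
  X → ε: FIRST \ {ε} = { } — this is the only nullable alternative, skip

No FIRST/FOLLOW conflicts found.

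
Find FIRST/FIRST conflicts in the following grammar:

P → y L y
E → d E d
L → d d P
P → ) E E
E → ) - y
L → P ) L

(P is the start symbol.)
No FIRST/FIRST conflicts.

FIRST sets of the non-terminals at (or reachable through a nullable prefix from) the front of some alternative:
  FIRST(P) = { ')', 'y' }

Productions for P:
  P → y L y: FIRST = { 'y' }
  P → ) E E: FIRST = { ')' }
Productions for E:
  E → d E d: FIRST = { 'd' }
  E → ) - y: FIRST = { ')' }
Productions for L:
  L → d d P: FIRST = { 'd' }
  L → P ) L: FIRST = { ')', 'y' }

All alternatives of each non-terminal have pairwise disjoint FIRST sets.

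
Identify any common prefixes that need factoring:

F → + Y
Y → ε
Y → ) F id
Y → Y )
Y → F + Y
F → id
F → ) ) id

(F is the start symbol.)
No, left-factoring is not needed

Left-factoring is needed when two productions for the same non-terminal
share a common prefix on the right-hand side.

Productions for F:
  F → + Y
  F → id
  F → ) ) id
Productions for Y:
  Y → ε
  Y → ) F id
  Y → Y )
  Y → F + Y

No common prefixes found.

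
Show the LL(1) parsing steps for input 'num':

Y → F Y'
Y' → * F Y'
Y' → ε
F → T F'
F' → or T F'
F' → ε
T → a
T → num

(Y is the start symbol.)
LL(1) parsing maintains a stack (initially the start symbol over $) and the input. At each step: if the stack top is a terminal, match it against the current input token; if it is a non-terminal N, replace it with the RHS of M[N, lookahead] (the unique production whose predict set contains the lookahead).

Stack is shown with the top on the left.

Stack        Input  Action
--------------------------
Y $          num $  output Y → F Y'
F Y' $       num $  output F → T F'
T F' Y' $    num $  output T → num
num F' Y' $  num $  match 'num'
F' Y' $      $      output F' → ε
Y' $         $      output Y' → ε
$            $      accept

The string is accepted.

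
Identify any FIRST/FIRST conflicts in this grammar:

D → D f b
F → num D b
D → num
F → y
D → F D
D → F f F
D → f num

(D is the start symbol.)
Yes. D → D f b / D → num on { 'num' }; D → D f b / D → F D on { 'num', 'y' }; D → D f b / D → F f F on { 'num', 'y' }; D → D f b / D → f num on { 'f' }; D → num / D → F D on { 'num' }; D → num / D → F f F on { 'num' }; D → F D / D → F f F on { 'num', 'y' }

A FIRST/FIRST conflict occurs when two productions N → α and N → β for the same non-terminal have FIRST(α) ∩ FIRST(β) ≠ ∅ (with ε ∈ FIRST of a nullable right-hand side, so two nullable alternatives also conflict).

FIRST sets of the non-terminals at (or reachable through a nullable prefix from) the front of some alternative:
  FIRST(D) = { 'f', 'num', 'y' }
  FIRST(F) = { 'num', 'y' }

Productions for D:
  D → D f b: FIRST = { 'f', 'num', 'y' }
  D → num: FIRST = { 'num' }
  D → F D: FIRST = { 'num', 'y' }
  D → F f F: FIRST = { 'num', 'y' }
  D → f num: FIRST = { 'f' }
Productions for F:
  F → num D b: FIRST = { 'num' }
  F → y: FIRST = { 'y' }

Conflict for D: D → D f b and D → num
  Overlap: { 'num' }
Conflict for D: D → D f b and D → F D
  Overlap: { 'num', 'y' }
Conflict for D: D → D f b and D → F f F
  Overlap: { 'num', 'y' }
Conflict for D: D → D f b and D → f num
  Overlap: { 'f' }
Conflict for D: D → num and D → F D
  Overlap: { 'num' }
Conflict for D: D → num and D → F f F
  Overlap: { 'num' }
Conflict for D: D → F D and D → F f F
  Overlap: { 'num', 'y' }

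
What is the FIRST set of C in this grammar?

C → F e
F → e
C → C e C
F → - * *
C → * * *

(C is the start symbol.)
To compute FIRST(C), examine every production with C on the left-hand side, reading each right-hand side left to right until a non-nullable symbol is reached.

FIRST sets of the other non-terminals involved (by the same procedure, iterated to a fixed point):
  FIRST(F) = { '-', 'e' }

From C → F e:
  - F is a non-terminal: add FIRST(F) \ {ε} = { '-', 'e' }
    F is not nullable, so stop
From C → C e C:
  - C is the symbol being defined: contributes nothing new
    C is not nullable, so stop
From C → * * *:
  - '*' is a terminal: add '*' and stop

Collecting: FIRST(C) = { '*', '-', 'e' }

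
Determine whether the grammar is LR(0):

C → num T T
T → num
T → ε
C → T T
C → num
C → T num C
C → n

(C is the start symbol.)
No. Shift-reduce conflict between [T → .] and [C → . n]

Augment with C' → C and build the canonical LR(0) collection (I0 = CLOSURE({[C' → . C]}), then GOTO on every symbol after a dot until no new states appear). It has 11 states:
  I0: { [C → . T T], [C → . T num C], [C → . n], [C → . num T T], [C → . num], [C' → . C], [T → . num], [T → .] }  — shift, reduce
  I1: { [C' → C .] }  — accept
  I2: { [C → T . T], [C → T . num C], [T → . num], [T → .] }  — shift, reduce
  I3: { [C → n .] }  — reduce
  I4: { [C → num . T T], [C → num .], [T → . num], [T → .], [T → num .] }  — shift, 3 reduces
  I5: { [C → num T . T], [T → . num], [T → .] }  — shift, reduce
  I6: { [T → num .] }  — reduce
  I7: { [C → num T T .] }  — reduce
  I8: { [C → T T .] }  — reduce
  I9: { [C → . T T], [C → . T num C], [C → . n], [C → . num T T], [C → . num], [C → T num . C], [T → . num], [T → .], [T → num .] }  — shift, 2 reduces
  I10: { [C → T num C .] }  — reduce

Conflict in state I0:
  Shift-reduce conflict between [T → .] and [C → . n]
So the grammar is NOT LR(0).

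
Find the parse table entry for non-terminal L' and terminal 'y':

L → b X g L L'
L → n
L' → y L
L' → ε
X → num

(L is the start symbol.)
To find M[L', 'y'], we find productions for L' where 'y' is in the predict set (PREDICT(N → α) = (FIRST(α) \ {ε}) ∪ (FOLLOW(N) if α ⇒* ε)).

Relevant sets:
  FOLLOW(L') = { $, 'y' }

L' → y L: PREDICT = { 'y' }
  'y' is in predict set, so this production goes in M[L', 'y']
L' → ε: PREDICT = { $, 'y' }
  'y' is in predict set, so this production goes in M[L', 'y']

M[L', 'y'] = L' → y L, L' → ε  (a multiply-defined cell — the grammar is not LL(1))

Answer: L' → y L, L' → ε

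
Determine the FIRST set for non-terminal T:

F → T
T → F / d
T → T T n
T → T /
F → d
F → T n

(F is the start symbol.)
{ 'd' }

To compute FIRST(T), examine every production with T on the left-hand side, reading each right-hand side left to right until a non-nullable symbol is reached.

FIRST sets of the other non-terminals involved (by the same procedure, iterated to a fixed point):
  FIRST(F) = { 'd' }

From T → F / d:
  - F is a non-terminal: add FIRST(F) \ {ε} = { 'd' }
    F is not nullable, so stop
From T → T T n:
  - T is the symbol being defined: contributes nothing new
    T is not nullable, so stop
From T → T /:
  - T is the symbol being defined: contributes nothing new
    T is not nullable, so stop

Collecting: FIRST(T) = { 'd' }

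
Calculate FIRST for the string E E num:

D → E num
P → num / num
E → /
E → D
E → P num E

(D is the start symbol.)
{ '/', 'num' }

FIRST sets of the non-terminals involved (from the grammar, by fixed-point iteration):
  FIRST(E) = { '/', 'num' }

To compute FIRST(E E num), process the symbols left to right:
Symbol E is a non-terminal. Add FIRST(E) \ {ε} = { '/', 'num' }
E is not nullable (ε ∉ FIRST(E)), so stop here.
FIRST(E E num) = { '/', 'num' }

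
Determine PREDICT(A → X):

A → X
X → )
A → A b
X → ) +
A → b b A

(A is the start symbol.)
PREDICT(A → X) = (FIRST(RHS) \ {ε}) ∪ (FOLLOW(A) if ε ∈ FIRST(RHS), i.e. RHS ⇒* ε)
FIRST(X) = { ')' }
FIRST(X) = { ')' }
ε ∉ FIRST(X), so FOLLOW(A) is not added.
PREDICT(A → X) = { ')' }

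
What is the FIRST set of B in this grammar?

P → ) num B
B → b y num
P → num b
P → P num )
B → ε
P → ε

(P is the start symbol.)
{ 'b', ε }

From B → b y num:
  - b is a terminal: add 'b' and stop
From B → ε:
  - ε-production, so ε ∈ FIRST(B)

Collecting: FIRST(B) = { 'b', ε }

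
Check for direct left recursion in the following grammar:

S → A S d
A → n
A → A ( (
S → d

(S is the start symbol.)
Yes, A is left-recursive

S → A S d: starts with A
A → n: starts with n
A → A ( (: LEFT RECURSIVE (starts with A)
S → d: starts with d

The grammar has direct left recursion on: A.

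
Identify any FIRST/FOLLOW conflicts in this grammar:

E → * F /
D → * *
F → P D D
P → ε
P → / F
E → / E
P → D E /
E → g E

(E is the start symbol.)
Yes. P → D E '/' with FOLLOW(P) on { '*' }

A FIRST/FOLLOW conflict occurs when a non-terminal N has a nullable alternative N → β (β ⇒* ε) and another alternative N → α with FIRST(α) ∩ FOLLOW(N) ≠ ∅: on such a lookahead the parser cannot decide between expanding α and letting N vanish via β.

Nullable non-terminals: P.
FIRST sets used below: FIRST(D) = { '*' }

P: nullable alternative(s) P → ε; FOLLOW(P) = { '*' }
  P → ε: FIRST \ {ε} = { } — this is the only nullable alternative, skip
  P → / F: FIRST \ {ε} = { '/' } — disjoint from FOLLOW(P)
  P → D E /: FIRST \ {ε} = { '*' } — overlaps FOLLOW(P) on { '*' }: CONFLICT

D, E, F have no nullable alternative, so no FIRST/FOLLOW check is needed there.

So the grammar has 1 FIRST/FOLLOW conflict (marked CONFLICT above).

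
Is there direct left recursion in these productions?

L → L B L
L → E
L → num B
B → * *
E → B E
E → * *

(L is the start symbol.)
Yes, L is left-recursive

Direct left recursion occurs when N → N α for some non-terminal N (the right-hand side begins with the left-hand side itself).

L → L B L: LEFT RECURSIVE (starts with L)
L → E: starts with E
L → num B: starts with num
B → * *: starts with '*'
E → B E: starts with B
E → * *: starts with '*'

The grammar has direct left recursion on: L.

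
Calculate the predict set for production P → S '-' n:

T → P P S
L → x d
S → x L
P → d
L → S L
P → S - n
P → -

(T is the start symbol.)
PREDICT(P → S '-' n) = (FIRST(RHS) \ {ε}) ∪ (FOLLOW(P) if ε ∈ FIRST(RHS), i.e. RHS ⇒* ε)
FIRST(S) = { 'x' }
FIRST(S '-' n) = { 'x' }
ε ∉ FIRST(S '-' n), so FOLLOW(P) is not added.
PREDICT(P → S '-' n) = { 'x' }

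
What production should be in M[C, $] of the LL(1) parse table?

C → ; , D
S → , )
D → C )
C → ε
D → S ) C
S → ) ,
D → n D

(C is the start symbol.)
C → ε

To find M[C, $], we find productions for C where $ is in the predict set (PREDICT(N → α) = (FIRST(α) \ {ε}) ∪ (FOLLOW(N) if α ⇒* ε)).

Relevant sets:
  FOLLOW(C) = { $, ')' }

C → ; , D: PREDICT = { ';' }
C → ε: PREDICT = { $, ')' }
  $ is in predict set, so this production goes in M[C, $]

M[C, $] = C → ε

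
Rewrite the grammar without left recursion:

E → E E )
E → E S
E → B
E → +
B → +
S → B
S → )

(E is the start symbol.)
E → B E'
E → + E'
E' → E ) E'
E' → S E'
E' → ε
B → +
S → B
S → )

E is directly left-recursive. The standard transformation for
  A → A α₁ | ... | A α_m | β₁ | ... | β_n
is
  A  → β₁ A' | ... | β_n A'
  A' → α₁ A' | ... | α_m A' | ε

E → B becomes E → B E'
E → + becomes E → + E'
E → E E ) becomes E' → E ) E'
E → E S becomes E' → S E'
Add E' → ε

Productions for other non-terminals are unchanged:
  B → +
  S → B
  S → )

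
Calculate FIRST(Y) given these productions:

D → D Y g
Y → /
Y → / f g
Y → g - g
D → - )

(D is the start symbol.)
To compute FIRST(Y), examine every production with Y on the left-hand side, reading each right-hand side left to right until a non-nullable symbol is reached.

From Y → /:
  - '/' is a terminal: add '/' and stop
From Y → / f g:
  - '/' is a terminal: add '/' and stop
From Y → g - g:
  - g is a terminal: add 'g' and stop

Collecting: FIRST(Y) = { '/', 'g' }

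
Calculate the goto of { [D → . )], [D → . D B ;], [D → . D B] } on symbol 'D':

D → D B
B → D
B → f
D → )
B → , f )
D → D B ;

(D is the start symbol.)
GOTO(I, 'D') = CLOSURE({ [A → αX.β] : [A → α.Xβ] ∈ I, X = 'D' })

Items with dot before 'D', with the dot advanced:
  [D → . D B] → [D → D . B]
  [D → . D B ;] → [D → D . B ;]
Closure of the advanced items:
  [D → D . B] has the dot before B: add [B → . D], [B → . f], [B → . , f )]
  [B → . D] has the dot before D: add [D → . D B], [D → . )], [D → . D B ;]

GOTO = { [B → . , f )], [B → . D], [B → . f], [D → . )], [D → . D B ;], [D → . D B], [D → D . B ;], [D → D . B] }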